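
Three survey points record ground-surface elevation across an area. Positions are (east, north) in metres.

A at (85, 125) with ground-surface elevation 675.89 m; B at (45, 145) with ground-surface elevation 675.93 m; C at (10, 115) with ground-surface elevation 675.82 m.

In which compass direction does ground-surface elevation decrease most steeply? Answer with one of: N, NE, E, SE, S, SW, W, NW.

Three-point gradient (reference A): Δ to B = (-40, 20, +0.04), Δ to C = (-75, -10, -0.07).
∂z/∂x = +0.0005263, ∂z/∂y = +0.003053 (det = 1900).
Steepest decrease is along −∇f = (-0.0005263 E, -0.003053 N) → south.

S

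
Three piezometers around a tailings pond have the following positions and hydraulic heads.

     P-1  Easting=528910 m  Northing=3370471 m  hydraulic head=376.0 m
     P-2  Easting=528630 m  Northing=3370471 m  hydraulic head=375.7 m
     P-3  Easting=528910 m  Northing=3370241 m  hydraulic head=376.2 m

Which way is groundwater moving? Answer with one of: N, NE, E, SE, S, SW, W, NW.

NW

∂h/∂x = (375.7 − 376.0) / (528630 − 528910) = +0.001071
∂h/∂y = (376.2 − 376.0) / (3370241 − 3370471) = -0.0008696
Flow = −∇h = (-0.001071 east, +0.0008696 north), which points northwest.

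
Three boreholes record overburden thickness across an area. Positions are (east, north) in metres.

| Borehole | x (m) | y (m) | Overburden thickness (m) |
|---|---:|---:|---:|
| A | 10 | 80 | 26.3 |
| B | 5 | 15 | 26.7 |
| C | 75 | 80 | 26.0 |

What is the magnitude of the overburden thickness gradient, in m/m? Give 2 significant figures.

Differences from A: to B (Δx, Δy, Δh) = (-5, -65, +0.4); to C = (65, 0, -0.3).
Solve a·Δx + b·Δy = Δd: det = (-5)·0 − 65·(-65) = 4225.
∂d/∂x = [(+0.4)·0 − (-0.3)·(-65)] / 4225 = -0.004615
∂d/∂y = [(-5)·(-0.3) − 65·(+0.4)] / 4225 = -0.005799
|∇f| = √(-0.004615² + -0.005799²) = 0.007411 m/m

0.0074 m/m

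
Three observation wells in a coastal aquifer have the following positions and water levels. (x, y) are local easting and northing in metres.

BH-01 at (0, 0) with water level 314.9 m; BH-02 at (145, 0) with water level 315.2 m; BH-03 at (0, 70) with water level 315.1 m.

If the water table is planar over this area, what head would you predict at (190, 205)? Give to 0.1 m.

∂h/∂x = (315.2 − 314.9) / (145 − 0) = +0.002069
∂h/∂y = (315.1 − 314.9) / (70 − 0) = +0.002857
h(190, 205) = 314.9 + (+0.002069)·(190) + (+0.002857)·(205) = 314.9 +0.393 +0.586 = 315.879 m.

315.9 m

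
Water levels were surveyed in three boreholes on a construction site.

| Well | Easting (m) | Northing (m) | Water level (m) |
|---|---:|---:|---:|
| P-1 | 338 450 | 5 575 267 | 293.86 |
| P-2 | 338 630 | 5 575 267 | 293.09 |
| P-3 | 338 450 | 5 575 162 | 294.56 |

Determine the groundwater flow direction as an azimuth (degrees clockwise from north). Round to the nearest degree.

∂h/∂x = (293.09 − 293.86) / (338630 − 338450) = -0.004278
∂h/∂y = (294.56 − 293.86) / (5575162 − 5575267) = -0.006667
Flow direction (−∇h) has components (+0.004278 E, +0.006667 N).
Azimuth = atan2(E, N) = atan2(+0.004278, +0.006667) = 32.7° ≈ 033°.

033°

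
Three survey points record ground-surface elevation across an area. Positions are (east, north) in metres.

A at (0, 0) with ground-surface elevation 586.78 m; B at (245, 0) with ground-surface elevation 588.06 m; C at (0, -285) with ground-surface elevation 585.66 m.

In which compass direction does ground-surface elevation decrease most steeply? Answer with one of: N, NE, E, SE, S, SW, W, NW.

SW

∂z/∂x = (588.06 − 586.78) / (245 − 0) = +0.005224
∂z/∂y = (585.66 − 586.78) / (-285 − 0) = +0.003930
Steepest decrease is along −∇f = (-0.005224 E, -0.003930 N) → southwest.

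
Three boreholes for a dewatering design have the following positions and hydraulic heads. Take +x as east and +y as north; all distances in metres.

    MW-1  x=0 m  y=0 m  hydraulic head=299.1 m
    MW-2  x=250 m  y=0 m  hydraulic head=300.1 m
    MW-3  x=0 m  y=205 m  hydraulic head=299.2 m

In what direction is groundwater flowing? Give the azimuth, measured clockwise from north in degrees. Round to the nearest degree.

∂h/∂x = (300.1 − 299.1) / (250 − 0) = +0.004000
∂h/∂y = (299.2 − 299.1) / (205 − 0) = +0.0004878
Flow direction (−∇h) has components (-0.004000 E, -0.0004878 N).
Azimuth = atan2(E, N) = atan2(-0.004000, -0.0004878) = 263.0° ≈ 263°.

263°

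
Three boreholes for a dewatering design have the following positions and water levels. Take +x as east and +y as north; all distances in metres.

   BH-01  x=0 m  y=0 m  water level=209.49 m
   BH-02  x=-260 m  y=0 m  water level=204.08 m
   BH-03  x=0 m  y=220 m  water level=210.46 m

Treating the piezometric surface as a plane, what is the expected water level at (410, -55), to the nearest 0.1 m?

217.8 m

∂h/∂x = (204.08 − 209.49) / (-260 − 0) = +0.02081
∂h/∂y = (210.46 − 209.49) / (220 − 0) = +0.004409
h(410, -55) = 209.49 + (+0.02081)·(410) + (+0.004409)·(-55) = 209.49 +8.531 -0.242 = 217.779 m.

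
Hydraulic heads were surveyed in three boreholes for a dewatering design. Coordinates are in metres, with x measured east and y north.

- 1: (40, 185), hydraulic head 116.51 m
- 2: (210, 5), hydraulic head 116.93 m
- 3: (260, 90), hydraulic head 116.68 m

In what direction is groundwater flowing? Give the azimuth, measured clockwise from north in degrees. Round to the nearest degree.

008°

With h = a·x + b·y + c and 1 as origin, the differences give:
  170·a + (-180)·b = +0.42
  220·a + (-95)·b = +0.17
Eliminate b (×(-95) and ×(-180), subtract): 23450·a = -9.300 → a = ∂h/∂x = -0.0003966
Back-substitute: b = ∂h/∂y = -0.002708.
Flow direction (−∇h) has components (+0.0003966 E, +0.002708 N).
Azimuth = atan2(E, N) = atan2(+0.0003966, +0.002708) = 8.3° ≈ 008°.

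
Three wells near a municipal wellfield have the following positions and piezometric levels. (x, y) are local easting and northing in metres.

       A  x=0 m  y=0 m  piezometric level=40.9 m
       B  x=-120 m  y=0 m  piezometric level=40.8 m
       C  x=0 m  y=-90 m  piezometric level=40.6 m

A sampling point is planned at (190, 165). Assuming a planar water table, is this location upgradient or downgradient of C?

upgradient

∂h/∂x = (40.8 − 40.9) / (-120 − 0) = +0.0008333
∂h/∂y = (40.6 − 40.9) / (-90 − 0) = +0.003333
Head at (190, 165) = 40.9 + (+0.0008333)·(190) + (+0.003333)·(165) = 41.61 m.
That is higher than the 40.6 m at C, so the point is upgradient.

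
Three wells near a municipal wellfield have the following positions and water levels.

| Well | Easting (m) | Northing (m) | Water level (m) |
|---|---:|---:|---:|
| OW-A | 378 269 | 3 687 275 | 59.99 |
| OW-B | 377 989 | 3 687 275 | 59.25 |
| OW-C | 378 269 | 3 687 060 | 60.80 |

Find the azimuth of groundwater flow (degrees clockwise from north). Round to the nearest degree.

∂h/∂x = (59.25 − 59.99) / (377989 − 378269) = +0.002643
∂h/∂y = (60.80 − 59.99) / (3687060 − 3687275) = -0.003767
Flow direction (−∇h) has components (-0.002643 E, +0.003767 N).
Azimuth = atan2(E, N) = atan2(-0.002643, +0.003767) = 325.0° ≈ 325°.

325°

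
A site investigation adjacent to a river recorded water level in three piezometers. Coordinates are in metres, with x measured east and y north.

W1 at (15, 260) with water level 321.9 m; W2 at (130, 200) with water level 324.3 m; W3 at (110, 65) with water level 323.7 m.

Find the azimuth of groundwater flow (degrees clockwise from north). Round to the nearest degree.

267°

Taking W1 as reference: W2−W1 = (115, -60, +2.4); W3−W1 = (95, -195, +1.8).
Solve a·Δx + b·Δy = Δh: det = 115·(-195) − 95·(-60) = -16725.
∂h/∂x = [(+2.4)·(-195) − (+1.8)·(-60)] / -16725 = +0.02152
∂h/∂y = [115·(+1.8) − 95·(+2.4)] / -16725 = +0.001256
Flow direction (−∇h) has components (-0.02152 E, -0.001256 N).
Azimuth = atan2(E, N) = atan2(-0.02152, -0.001256) = 266.7° ≈ 267°.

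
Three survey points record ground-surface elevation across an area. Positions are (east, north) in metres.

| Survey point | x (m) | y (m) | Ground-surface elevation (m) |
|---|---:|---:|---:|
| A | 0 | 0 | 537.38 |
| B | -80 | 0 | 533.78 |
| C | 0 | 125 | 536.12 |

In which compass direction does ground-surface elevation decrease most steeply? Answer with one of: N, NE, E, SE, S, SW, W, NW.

∂z/∂x = (533.78 − 537.38) / (-80 − 0) = +0.04500
∂z/∂y = (536.12 − 537.38) / (125 − 0) = -0.01008
Steepest decrease is along −∇f = (-0.04500 E, +0.01008 N) → west.

W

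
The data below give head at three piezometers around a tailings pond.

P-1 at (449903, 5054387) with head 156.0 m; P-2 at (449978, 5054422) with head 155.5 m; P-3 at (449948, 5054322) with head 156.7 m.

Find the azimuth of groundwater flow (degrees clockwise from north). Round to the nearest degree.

With h = a·x + b·y + c and P-1 as origin, the differences give:
  75·a + 35·b = -0.5
  45·a + (-65)·b = +0.7
Eliminate b (×(-65) and ×35, subtract): -6450·a = 8.00 → a = ∂h/∂x = -0.001240
Back-substitute: b = ∂h/∂y = -0.01163.
Flow direction (−∇h) has components (+0.001240 E, +0.01163 N).
Azimuth = atan2(E, N) = atan2(+0.001240, +0.01163) = 6.1° ≈ 006°.

006°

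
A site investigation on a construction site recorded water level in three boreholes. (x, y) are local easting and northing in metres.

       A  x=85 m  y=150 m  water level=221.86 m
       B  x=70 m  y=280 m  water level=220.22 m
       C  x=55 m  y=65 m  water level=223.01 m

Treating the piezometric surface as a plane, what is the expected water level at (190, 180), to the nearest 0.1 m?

221.3 m

With h = a·x + b·y + c and A as origin, the differences give:
  (-15)·a + 130·b = -1.64
  (-30)·a + (-85)·b = +1.15
Eliminate b (×(-85) and ×130, subtract): 5175·a = -10.100 → a = ∂h/∂x = -0.001952
Back-substitute: b = ∂h/∂y = -0.01284.
h(190, 180) = 221.86 + (-0.001952)·(105) + (-0.01284)·(30) = 221.86 -0.205 -0.385 = 221.270 m.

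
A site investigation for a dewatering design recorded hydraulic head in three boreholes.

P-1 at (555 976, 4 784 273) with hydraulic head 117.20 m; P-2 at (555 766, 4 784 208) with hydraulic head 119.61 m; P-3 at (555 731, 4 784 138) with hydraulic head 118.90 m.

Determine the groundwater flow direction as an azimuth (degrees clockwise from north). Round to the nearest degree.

Three-point gradient (reference P-1): Δ to P-2 = (-210, -65, +2.41), Δ to P-3 = (-245, -135, +1.70).
∂h/∂x = -0.01729, ∂h/∂y = +0.01879 (det = 12425).
Flow direction (−∇h) has components (+0.01729 E, -0.01879 N).
Azimuth = atan2(E, N) = atan2(+0.01729, -0.01879) = 137.4° ≈ 137°.

137°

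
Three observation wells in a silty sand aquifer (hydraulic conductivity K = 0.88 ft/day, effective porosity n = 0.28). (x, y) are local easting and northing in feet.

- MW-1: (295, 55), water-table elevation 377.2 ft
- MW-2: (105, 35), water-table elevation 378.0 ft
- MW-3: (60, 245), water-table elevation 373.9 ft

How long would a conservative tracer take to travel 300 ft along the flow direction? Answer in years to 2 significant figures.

13 years

Differences from MW-1: to MW-2 (Δx, Δy, Δh) = (-190, -20, +0.8); to MW-3 = (-235, 190, -3.3).
Solve a·Δx + b·Δy = Δh: det = (-190)·190 − (-235)·(-20) = -40800.
∂h/∂x = [(+0.8)·190 − (-3.3)·(-20)] / -40800 = -0.002108
∂h/∂y = [(-190)·(-3.3) − (-235)·(+0.8)] / -40800 = -0.01998
|∇h| = √(-0.002108² + -0.01998²) = 0.02009
Seepage velocity v = K·i/n = 0.88 × 0.02009 / 0.28 = 0.06314 ft/day.
t = 300 / 0.06314 = 4751 days = 13 years.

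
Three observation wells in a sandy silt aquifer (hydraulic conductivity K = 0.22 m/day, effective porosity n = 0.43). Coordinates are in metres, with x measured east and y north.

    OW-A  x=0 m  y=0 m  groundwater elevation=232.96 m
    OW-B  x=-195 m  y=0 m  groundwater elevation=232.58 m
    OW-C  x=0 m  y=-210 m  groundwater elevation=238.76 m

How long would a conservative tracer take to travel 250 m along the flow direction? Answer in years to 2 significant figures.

48 years

∂h/∂x = (232.58 − 232.96) / (-195 − 0) = +0.001949
∂h/∂y = (238.76 − 232.96) / (-210 − 0) = -0.02762
|∇h| = √(0.001949² + -0.02762²) = 0.02769
Seepage velocity v = K·i/n = 0.22 × 0.02769 / 0.43 = 0.01417 m/day.
t = 250 / 0.01417 = 1.764e+04 days = 48.3 years.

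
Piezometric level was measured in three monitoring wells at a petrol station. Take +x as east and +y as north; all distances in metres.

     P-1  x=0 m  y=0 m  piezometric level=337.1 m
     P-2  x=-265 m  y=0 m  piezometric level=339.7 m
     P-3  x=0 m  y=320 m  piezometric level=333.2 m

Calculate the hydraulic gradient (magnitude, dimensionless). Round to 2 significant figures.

0.016

∂h/∂x = (339.7 − 337.1) / (-265 − 0) = -0.009811
∂h/∂y = (333.2 − 337.1) / (320 − 0) = -0.01219
|∇h| = √(-0.009811² + -0.01219²) = 0.01565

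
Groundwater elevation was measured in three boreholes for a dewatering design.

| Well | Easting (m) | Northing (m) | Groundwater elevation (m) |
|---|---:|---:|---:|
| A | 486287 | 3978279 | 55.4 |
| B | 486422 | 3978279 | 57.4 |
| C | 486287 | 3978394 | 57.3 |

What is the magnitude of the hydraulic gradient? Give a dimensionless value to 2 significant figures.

∂h/∂x = (57.4 − 55.4) / (486422 − 486287) = +0.01481
∂h/∂y = (57.3 − 55.4) / (3978394 − 3978279) = +0.01652
|∇h| = √(0.01481² + 0.01652²) = 0.02219

0.022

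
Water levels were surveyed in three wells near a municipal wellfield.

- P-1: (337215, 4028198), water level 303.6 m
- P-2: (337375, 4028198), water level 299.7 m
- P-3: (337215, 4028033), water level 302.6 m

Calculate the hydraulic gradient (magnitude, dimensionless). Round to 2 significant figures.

∂h/∂x = (299.7 − 303.6) / (337375 − 337215) = -0.02438
∂h/∂y = (302.6 − 303.6) / (4028033 − 4028198) = +0.006061
|∇h| = √(-0.02438² + 0.006061²) = 0.02512

0.025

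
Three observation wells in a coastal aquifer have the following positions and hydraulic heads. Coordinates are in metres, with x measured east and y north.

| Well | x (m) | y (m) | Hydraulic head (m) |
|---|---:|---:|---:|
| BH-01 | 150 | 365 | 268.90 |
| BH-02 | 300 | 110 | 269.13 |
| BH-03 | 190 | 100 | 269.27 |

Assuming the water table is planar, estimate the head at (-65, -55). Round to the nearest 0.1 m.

Taking BH-01 as reference: BH-02−BH-01 = (150, -255, +0.23); BH-03−BH-01 = (40, -265, +0.37).
Determinant of the coordinate differences = 150·(-265) − 40·(-255) = -29550.
∂h/∂x = [(+0.23)·(-265) − (+0.37)·(-255)] / -29550 = -0.001130
∂h/∂y = [150·(+0.37) − 40·(+0.23)] / -29550 = -0.001567
h(-65, -55) = 268.90 + (-0.001130)·(-215) + (-0.001567)·(-420) = 268.90 +0.243 +0.658 = 269.801 m.

269.8 m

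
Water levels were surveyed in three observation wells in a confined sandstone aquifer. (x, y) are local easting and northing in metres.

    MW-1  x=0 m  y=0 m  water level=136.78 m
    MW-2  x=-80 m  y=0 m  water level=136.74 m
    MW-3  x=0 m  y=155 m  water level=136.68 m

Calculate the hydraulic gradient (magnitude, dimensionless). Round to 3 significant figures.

∂h/∂x = (136.74 − 136.78) / (-80 − 0) = +0.0005000
∂h/∂y = (136.68 − 136.78) / (155 − 0) = -0.0006452
|∇h| = √(0.0005000² + -0.0006452²) = 0.0008163

0.000816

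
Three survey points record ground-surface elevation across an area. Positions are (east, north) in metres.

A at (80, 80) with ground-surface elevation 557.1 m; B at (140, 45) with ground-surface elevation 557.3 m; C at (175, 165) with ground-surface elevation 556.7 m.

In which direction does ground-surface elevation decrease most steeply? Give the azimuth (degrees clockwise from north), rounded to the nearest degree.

356°

Differences from A: to B (Δx, Δy, Δh) = (60, -35, +0.2); to C = (95, 85, -0.4).
Determinant of the coordinate differences = 60·85 − 95·(-35) = 8425.
∂z/∂x = [(+0.2)·85 − (-0.4)·(-35)] / 8425 = +0.0003561
∂z/∂y = [60·(-0.4) − 95·(+0.2)] / 8425 = -0.005104
Steepest decrease is along −∇f: components (-0.0003561 E, +0.005104 N).
Azimuth = atan2(-0.0003561, +0.005104) = 356.0° ≈ 356°.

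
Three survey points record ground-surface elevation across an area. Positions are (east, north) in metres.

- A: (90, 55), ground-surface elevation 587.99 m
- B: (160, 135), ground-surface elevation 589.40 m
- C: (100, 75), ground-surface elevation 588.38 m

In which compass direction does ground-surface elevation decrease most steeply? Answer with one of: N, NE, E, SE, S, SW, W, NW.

S

Taking A as reference: B−A = (70, 80, +1.41); C−A = (10, 20, +0.39).
Determinant of the coordinate differences = 70·20 − 10·80 = 600.
∂z/∂x = [(+1.41)·20 − (+0.39)·80] / 600 = -0.005000
∂z/∂y = [70·(+0.39) − 10·(+1.41)] / 600 = +0.02200
Steepest decrease is along −∇f = (+0.005000 E, -0.02200 N) → south.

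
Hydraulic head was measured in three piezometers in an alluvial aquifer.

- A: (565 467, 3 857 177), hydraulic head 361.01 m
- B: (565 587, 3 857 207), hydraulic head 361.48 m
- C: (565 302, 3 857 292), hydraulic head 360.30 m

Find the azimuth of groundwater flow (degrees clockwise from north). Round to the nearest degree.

276°

Three-point gradient (reference A): Δ to B = (120, 30, +0.47), Δ to C = (-165, 115, -0.71).
∂h/∂x = +0.004019, ∂h/∂y = -0.0004080 (det = 18750).
Flow direction (−∇h) has components (-0.004019 E, +0.0004080 N).
Azimuth = atan2(E, N) = atan2(-0.004019, +0.0004080) = 275.8° ≈ 276°.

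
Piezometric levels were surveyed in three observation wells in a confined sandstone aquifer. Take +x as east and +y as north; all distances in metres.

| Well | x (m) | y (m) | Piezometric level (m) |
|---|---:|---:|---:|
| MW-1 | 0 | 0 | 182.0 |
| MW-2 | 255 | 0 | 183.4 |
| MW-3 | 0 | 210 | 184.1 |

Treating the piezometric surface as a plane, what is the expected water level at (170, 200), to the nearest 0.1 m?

184.9 m

∂h/∂x = (183.4 − 182.0) / (255 − 0) = +0.005490
∂h/∂y = (184.1 − 182.0) / (210 − 0) = +0.010000
h(170, 200) = 182.0 + (+0.005490)·(170) + (+0.010000)·(200) = 182.0 +0.933 +2.000 = 184.933 m.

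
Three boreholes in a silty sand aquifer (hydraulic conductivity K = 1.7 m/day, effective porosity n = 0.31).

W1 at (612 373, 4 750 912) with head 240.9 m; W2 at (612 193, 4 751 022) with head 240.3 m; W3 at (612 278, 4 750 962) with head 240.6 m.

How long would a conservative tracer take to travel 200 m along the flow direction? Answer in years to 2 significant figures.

Taking W1 as reference: W2−W1 = (-180, 110, -0.6); W3−W1 = (-95, 50, -0.3).
Solve a·Δx + b·Δy = Δh: det = (-180)·50 − (-95)·110 = 1450.
∂h/∂x = [(-0.6)·50 − (-0.3)·110] / 1450 = +0.002069
∂h/∂y = [(-180)·(-0.3) − (-95)·(-0.6)] / 1450 = -0.002069
|∇h| = √(0.002069² + -0.002069²) = 0.002926
Seepage velocity v = K·i/n = 1.7 × 0.002926 / 0.31 = 0.01605 m/day.
t = 200 / 0.01605 = 1.246e+04 days = 34.1 years.

34 years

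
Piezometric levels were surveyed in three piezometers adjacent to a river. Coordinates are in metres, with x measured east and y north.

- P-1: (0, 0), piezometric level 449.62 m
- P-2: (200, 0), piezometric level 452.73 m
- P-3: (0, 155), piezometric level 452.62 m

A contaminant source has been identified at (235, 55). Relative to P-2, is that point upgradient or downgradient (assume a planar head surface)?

∂h/∂x = (452.73 − 449.62) / (200 − 0) = +0.01555
∂h/∂y = (452.62 − 449.62) / (155 − 0) = +0.01935
Head at (235, 55) = 449.62 + (+0.01555)·(235) + (+0.01935)·(55) = 454.34 m.
That is higher than the 452.73 m at P-2, so the point is upgradient.

upgradient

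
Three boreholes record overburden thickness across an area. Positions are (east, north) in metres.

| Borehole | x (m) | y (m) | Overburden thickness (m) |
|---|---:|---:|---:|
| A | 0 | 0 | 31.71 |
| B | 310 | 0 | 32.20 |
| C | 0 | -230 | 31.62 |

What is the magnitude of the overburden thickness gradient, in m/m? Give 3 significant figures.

0.00163 m/m

∂d/∂x = (32.20 − 31.71) / (310 − 0) = +0.001581
∂d/∂y = (31.62 − 31.71) / (-230 − 0) = +0.0003913
|∇f| = √(0.001581² + 0.0003913²) = 0.001629 m/m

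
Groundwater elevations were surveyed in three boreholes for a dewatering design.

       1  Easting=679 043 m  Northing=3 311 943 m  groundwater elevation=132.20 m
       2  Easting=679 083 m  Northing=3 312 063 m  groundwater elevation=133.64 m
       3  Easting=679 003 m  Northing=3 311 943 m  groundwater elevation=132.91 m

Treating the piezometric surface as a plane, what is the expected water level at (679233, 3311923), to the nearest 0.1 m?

Differences from 1: to 2 (Δx, Δy, Δh) = (40, 120, +1.44); to 3 = (-40, 0, +0.71).
Solve a·Δx + b·Δy = Δh: det = 40·0 − (-40)·120 = 4800.
∂h/∂x = [(+1.44)·0 − (+0.71)·120] / 4800 = -0.01775
∂h/∂y = [40·(+0.71) − (-40)·(+1.44)] / 4800 = +0.01792
h(679233, 3311923) = 132.20 + (-0.01775)·(190) + (+0.01792)·(-20) = 132.20 -3.373 -0.358 = 128.469 m.

128.5 m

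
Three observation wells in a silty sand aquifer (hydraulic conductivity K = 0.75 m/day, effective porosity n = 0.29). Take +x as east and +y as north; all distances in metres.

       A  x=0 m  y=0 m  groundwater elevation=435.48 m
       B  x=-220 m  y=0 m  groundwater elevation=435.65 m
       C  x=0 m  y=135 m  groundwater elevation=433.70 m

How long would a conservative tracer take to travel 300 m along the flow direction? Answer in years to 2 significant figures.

24 years

∂h/∂x = (435.65 − 435.48) / (-220 − 0) = -0.0007727
∂h/∂y = (433.70 − 435.48) / (135 − 0) = -0.01319
|∇h| = √(-0.0007727² + -0.01319²) = 0.01321
Seepage velocity v = K·i/n = 0.75 × 0.01321 / 0.29 = 0.03416 m/day.
t = 300 / 0.03416 = 8782 days = 24 years.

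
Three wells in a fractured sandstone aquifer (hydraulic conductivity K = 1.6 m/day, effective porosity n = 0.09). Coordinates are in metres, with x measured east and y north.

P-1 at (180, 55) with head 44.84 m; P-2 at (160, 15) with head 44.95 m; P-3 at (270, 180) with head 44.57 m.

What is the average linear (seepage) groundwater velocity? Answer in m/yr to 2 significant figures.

32 m/yr

Three-point gradient (reference P-1): Δ to P-2 = (-20, -40, +0.11), Δ to P-3 = (90, 125, -0.27).
∂h/∂x = +0.002682, ∂h/∂y = -0.004091 (det = 1100).
|∇h| = √(0.002682² + -0.004091²) = 0.004892
Seepage velocity v = K·i/n = 1.6 × 0.004892 / 0.09 = 0.08697 m/day = 31.77 m/yr.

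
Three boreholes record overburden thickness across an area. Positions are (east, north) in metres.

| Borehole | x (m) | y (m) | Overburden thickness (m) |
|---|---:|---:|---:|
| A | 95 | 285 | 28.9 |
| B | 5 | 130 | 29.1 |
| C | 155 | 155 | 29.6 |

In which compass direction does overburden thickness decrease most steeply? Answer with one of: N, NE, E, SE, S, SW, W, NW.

NW

With d = a·x + b·y + c and A as origin, the differences give:
  (-90)·a + (-155)·b = +0.2
  60·a + (-130)·b = +0.7
Eliminate b (×(-130) and ×(-155), subtract): 21000·a = 82.50 → a = ∂d/∂x = +0.003929
Back-substitute: b = ∂d/∂y = -0.003571.
Steepest decrease is along −∇f = (-0.003929 E, +0.003571 N) → northwest.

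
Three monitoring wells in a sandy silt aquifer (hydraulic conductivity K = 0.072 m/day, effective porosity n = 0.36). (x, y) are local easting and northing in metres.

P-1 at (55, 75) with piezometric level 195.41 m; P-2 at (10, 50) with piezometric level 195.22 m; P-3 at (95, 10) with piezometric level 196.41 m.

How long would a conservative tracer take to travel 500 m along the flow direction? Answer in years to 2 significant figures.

510 years

Differences from P-1: to P-2 (Δx, Δy, Δh) = (-45, -25, -0.19); to P-3 = (40, -65, +1.00).
Determinant of the coordinate differences = (-45)·(-65) − 40·(-25) = 3925.
∂h/∂x = [(-0.19)·(-65) − (+1.00)·(-25)] / 3925 = +0.009516
∂h/∂y = [(-45)·(+1.00) − 40·(-0.19)] / 3925 = -0.009529
|∇h| = √(0.009516² + -0.009529²) = 0.01347
Seepage velocity v = K·i/n = 0.072 × 0.01347 / 0.36 = 0.002694 m/day.
t = 500 / 0.002694 = 1.856e+05 days = 508 years.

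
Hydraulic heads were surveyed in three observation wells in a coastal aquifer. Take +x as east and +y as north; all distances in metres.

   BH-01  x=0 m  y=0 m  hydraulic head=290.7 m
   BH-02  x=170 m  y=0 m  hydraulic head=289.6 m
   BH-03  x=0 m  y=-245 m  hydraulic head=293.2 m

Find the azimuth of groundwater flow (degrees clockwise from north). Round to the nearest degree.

032°

∂h/∂x = (289.6 − 290.7) / (170 − 0) = -0.006471
∂h/∂y = (293.2 − 290.7) / (-245 − 0) = -0.01020
Flow direction (−∇h) has components (+0.006471 E, +0.01020 N).
Azimuth = atan2(E, N) = atan2(+0.006471, +0.01020) = 32.4° ≈ 032°.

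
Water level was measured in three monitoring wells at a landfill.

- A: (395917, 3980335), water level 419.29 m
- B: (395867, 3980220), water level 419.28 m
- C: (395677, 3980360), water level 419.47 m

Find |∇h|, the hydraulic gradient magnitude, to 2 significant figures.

0.00081

Taking A as reference: B−A = (-50, -115, -0.01); C−A = (-240, 25, +0.18).
Solve a·Δx + b·Δy = Δh: det = (-50)·25 − (-240)·(-115) = -28850.
∂h/∂x = [(-0.01)·25 − (+0.18)·(-115)] / -28850 = -0.0007088
∂h/∂y = [(-50)·(+0.18) − (-240)·(-0.01)] / -28850 = +0.0003951
|∇h| = √(-0.0007088² + 0.0003951²) = 0.0008115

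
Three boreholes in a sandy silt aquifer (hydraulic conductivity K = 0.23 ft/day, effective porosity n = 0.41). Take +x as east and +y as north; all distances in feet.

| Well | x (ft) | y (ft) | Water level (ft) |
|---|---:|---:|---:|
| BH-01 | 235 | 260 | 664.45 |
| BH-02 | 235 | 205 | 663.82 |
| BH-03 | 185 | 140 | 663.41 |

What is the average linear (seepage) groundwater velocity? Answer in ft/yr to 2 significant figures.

With h = a·x + b·y + c and BH-01 as origin, the differences give:
  0·a + (-55)·b = -0.63
  (-50)·a + (-120)·b = -1.04
Eliminate b (×(-120) and ×(-55), subtract): -2750·a = 18.400 → a = ∂h/∂x = -0.006691
Back-substitute: b = ∂h/∂y = +0.01145.
|∇h| = √(-0.006691² + 0.01145²) = 0.01326
Seepage velocity v = K·i/n = 0.23 × 0.01326 / 0.41 = 0.007439 ft/day = 2.717 ft/yr.

2.7 ft/yr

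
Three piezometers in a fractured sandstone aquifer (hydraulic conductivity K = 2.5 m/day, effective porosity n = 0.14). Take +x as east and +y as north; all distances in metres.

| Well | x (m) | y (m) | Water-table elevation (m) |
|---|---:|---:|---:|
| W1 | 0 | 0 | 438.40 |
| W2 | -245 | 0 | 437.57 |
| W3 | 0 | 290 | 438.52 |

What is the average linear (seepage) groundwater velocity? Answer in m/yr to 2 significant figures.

∂h/∂x = (437.57 − 438.40) / (-245 − 0) = +0.003388
∂h/∂y = (438.52 − 438.40) / (290 − 0) = +0.0004138
|∇h| = √(0.003388² + 0.0004138²) = 0.003413
Seepage velocity v = K·i/n = 2.5 × 0.003413 / 0.14 = 0.06095 m/day = 22.26 m/yr.

22 m/yr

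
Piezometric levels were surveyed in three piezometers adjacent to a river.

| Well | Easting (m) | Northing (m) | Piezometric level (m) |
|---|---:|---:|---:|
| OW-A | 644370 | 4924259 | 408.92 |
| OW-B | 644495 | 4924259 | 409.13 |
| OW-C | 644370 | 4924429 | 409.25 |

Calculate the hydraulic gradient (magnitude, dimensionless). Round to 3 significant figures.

0.00257

∂h/∂x = (409.13 − 408.92) / (644495 − 644370) = +0.001680
∂h/∂y = (409.25 − 408.92) / (4924429 − 4924259) = +0.001941
|∇h| = √(0.001680² + 0.001941²) = 0.002567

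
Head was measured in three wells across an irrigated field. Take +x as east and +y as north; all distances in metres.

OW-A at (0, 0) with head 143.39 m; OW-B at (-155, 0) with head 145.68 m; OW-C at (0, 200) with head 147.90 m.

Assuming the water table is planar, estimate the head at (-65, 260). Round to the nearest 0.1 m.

150.2 m

∂h/∂x = (145.68 − 143.39) / (-155 − 0) = -0.01477
∂h/∂y = (147.90 − 143.39) / (200 − 0) = +0.02255
h(-65, 260) = 143.39 + (-0.01477)·(-65) + (+0.02255)·(260) = 143.39 +0.960 +5.863 = 150.213 m.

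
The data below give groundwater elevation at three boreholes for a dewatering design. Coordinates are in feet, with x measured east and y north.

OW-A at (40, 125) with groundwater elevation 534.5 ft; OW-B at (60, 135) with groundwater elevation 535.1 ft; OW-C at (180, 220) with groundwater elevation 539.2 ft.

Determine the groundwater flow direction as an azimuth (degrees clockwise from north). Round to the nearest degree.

225°

Differences from OW-A: to OW-B (Δx, Δy, Δh) = (20, 10, +0.6); to OW-C = (140, 95, +4.7).
Solve a·Δx + b·Δy = Δh: det = 20·95 − 140·10 = 500.
∂h/∂x = [(+0.6)·95 − (+4.7)·10] / 500 = +0.02000
∂h/∂y = [20·(+4.7) − 140·(+0.6)] / 500 = +0.02000
Flow direction (−∇h) has components (-0.02000 E, -0.02000 N).
Azimuth = atan2(E, N) = atan2(-0.02000, -0.02000) = 225.0° ≈ 225°.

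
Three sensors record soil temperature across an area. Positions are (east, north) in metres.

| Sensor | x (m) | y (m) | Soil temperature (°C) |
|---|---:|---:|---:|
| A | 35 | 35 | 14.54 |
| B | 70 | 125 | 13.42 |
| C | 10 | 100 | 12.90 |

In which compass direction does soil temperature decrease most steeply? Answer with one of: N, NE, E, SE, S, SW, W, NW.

NW

With T = a·x + b·y + c and A as origin, the differences give:
  35·a + 90·b = -1.12
  (-25)·a + 65·b = -1.64
Eliminate b (×65 and ×90, subtract): 4525·a = 74.800 → a = ∂T/∂x = +0.01653
Back-substitute: b = ∂T/∂y = -0.01887.
Steepest decrease is along −∇f = (-0.01653 E, +0.01887 N) → northwest.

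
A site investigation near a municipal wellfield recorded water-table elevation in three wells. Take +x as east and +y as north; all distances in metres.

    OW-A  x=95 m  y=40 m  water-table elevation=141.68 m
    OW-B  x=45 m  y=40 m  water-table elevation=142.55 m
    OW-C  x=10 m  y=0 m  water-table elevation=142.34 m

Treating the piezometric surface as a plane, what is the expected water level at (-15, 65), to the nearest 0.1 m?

Taking OW-A as reference: OW-B−OW-A = (-50, 0, +0.87); OW-C−OW-A = (-85, -40, +0.66).
Solve a·Δx + b·Δy = Δh: det = (-50)·(-40) − (-85)·0 = 2000.
∂h/∂x = [(+0.87)·(-40) − (+0.66)·0] / 2000 = -0.01740
∂h/∂y = [(-50)·(+0.66) − (-85)·(+0.87)] / 2000 = +0.02048
h(-15, 65) = 141.68 + (-0.01740)·(-110) + (+0.02048)·(25) = 141.68 +1.914 +0.512 = 144.106 m.

144.1 m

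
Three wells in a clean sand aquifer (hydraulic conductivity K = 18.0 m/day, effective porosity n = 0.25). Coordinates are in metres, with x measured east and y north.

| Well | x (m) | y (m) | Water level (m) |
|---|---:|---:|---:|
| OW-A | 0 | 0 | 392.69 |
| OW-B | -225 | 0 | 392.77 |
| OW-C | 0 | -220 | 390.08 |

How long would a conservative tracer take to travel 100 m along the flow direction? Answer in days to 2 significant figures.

120 days

∂h/∂x = (392.77 − 392.69) / (-225 − 0) = -0.0003556
∂h/∂y = (390.08 − 392.69) / (-220 − 0) = +0.01186
|∇h| = √(-0.0003556² + 0.01186²) = 0.01187
Seepage velocity v = K·i/n = 18.0 × 0.01187 / 0.25 = 0.8546 m/day.
t = 100 / 0.8546 = 117 days.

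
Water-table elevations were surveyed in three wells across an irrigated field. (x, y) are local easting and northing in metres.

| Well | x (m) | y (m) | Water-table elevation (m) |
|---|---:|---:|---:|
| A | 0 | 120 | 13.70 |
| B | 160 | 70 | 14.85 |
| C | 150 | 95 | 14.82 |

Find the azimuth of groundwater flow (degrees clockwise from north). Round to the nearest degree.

256°

Taking A as reference: B−A = (160, -50, +1.15); C−A = (150, -25, +1.12).
Solve a·Δx + b·Δy = Δh: det = 160·(-25) − 150·(-50) = 3500.
∂h/∂x = [(+1.15)·(-25) − (+1.12)·(-50)] / 3500 = +0.007786
∂h/∂y = [160·(+1.12) − 150·(+1.15)] / 3500 = +0.001914
Flow direction (−∇h) has components (-0.007786 E, -0.001914 N).
Azimuth = atan2(E, N) = atan2(-0.007786, -0.001914) = 256.2° ≈ 256°.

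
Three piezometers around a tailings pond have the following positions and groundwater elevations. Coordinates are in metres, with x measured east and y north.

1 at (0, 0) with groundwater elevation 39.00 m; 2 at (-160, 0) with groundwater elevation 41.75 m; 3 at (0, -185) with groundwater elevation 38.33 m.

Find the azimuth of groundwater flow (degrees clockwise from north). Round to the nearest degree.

102°

∂h/∂x = (41.75 − 39.00) / (-160 − 0) = -0.01719
∂h/∂y = (38.33 − 39.00) / (-185 − 0) = +0.003622
Flow direction (−∇h) has components (+0.01719 E, -0.003622 N).
Azimuth = atan2(E, N) = atan2(+0.01719, -0.003622) = 101.9° ≈ 102°.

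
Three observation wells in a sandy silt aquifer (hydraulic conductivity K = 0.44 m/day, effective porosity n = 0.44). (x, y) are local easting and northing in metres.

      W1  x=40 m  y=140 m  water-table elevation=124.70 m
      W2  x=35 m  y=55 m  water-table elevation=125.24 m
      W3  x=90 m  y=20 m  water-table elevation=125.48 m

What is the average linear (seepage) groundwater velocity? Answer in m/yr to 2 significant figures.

Taking W1 as reference: W2−W1 = (-5, -85, +0.54); W3−W1 = (50, -120, +0.78).
Determinant of the coordinate differences = (-5)·(-120) − 50·(-85) = 4850.
∂h/∂x = [(+0.54)·(-120) − (+0.78)·(-85)] / 4850 = +0.0003093
∂h/∂y = [(-5)·(+0.78) − 50·(+0.54)] / 4850 = -0.006371
|∇h| = √(0.0003093² + -0.006371²) = 0.006379
Seepage velocity v = K·i/n = 0.44 × 0.006379 / 0.44 = 0.006379 m/day = 2.33 m/yr.

2.3 m/yr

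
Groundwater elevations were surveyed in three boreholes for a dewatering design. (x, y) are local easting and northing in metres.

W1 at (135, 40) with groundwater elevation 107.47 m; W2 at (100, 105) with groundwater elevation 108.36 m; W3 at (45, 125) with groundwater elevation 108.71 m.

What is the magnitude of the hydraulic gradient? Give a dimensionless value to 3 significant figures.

Three-point gradient (reference W1): Δ to W2 = (-35, 65, +0.89), Δ to W3 = (-90, 85, +1.24).
∂h/∂x = -0.001722, ∂h/∂y = +0.01277 (det = 2875).
|∇h| = √(-0.001722² + 0.01277²) = 0.01289

0.0129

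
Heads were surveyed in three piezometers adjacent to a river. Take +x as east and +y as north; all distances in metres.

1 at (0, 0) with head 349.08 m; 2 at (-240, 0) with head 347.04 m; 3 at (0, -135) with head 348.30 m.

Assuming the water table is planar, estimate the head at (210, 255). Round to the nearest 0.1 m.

352.3 m

∂h/∂x = (347.04 − 349.08) / (-240 − 0) = +0.008500
∂h/∂y = (348.30 − 349.08) / (-135 − 0) = +0.005778
h(210, 255) = 349.08 + (+0.008500)·(210) + (+0.005778)·(255) = 349.08 +1.785 +1.473 = 352.338 m.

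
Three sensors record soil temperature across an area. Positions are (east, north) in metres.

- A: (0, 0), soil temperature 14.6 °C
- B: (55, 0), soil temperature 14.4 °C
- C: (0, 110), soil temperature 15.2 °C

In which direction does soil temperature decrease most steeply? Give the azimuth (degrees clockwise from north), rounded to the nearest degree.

146°

∂T/∂x = (14.4 − 14.6) / (55 − 0) = -0.003636
∂T/∂y = (15.2 − 14.6) / (110 − 0) = +0.005455
Steepest decrease is along −∇f: components (+0.003636 E, -0.005455 N).
Azimuth = atan2(+0.003636, -0.005455) = 146.3° ≈ 146°.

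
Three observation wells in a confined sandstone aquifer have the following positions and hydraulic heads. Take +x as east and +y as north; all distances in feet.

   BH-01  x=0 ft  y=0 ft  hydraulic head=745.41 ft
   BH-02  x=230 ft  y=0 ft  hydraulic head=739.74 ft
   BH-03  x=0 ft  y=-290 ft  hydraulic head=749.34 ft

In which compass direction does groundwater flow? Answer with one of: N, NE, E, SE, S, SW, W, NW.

∂h/∂x = (739.74 − 745.41) / (230 − 0) = -0.02465
∂h/∂y = (749.34 − 745.41) / (-290 − 0) = -0.01355
Flow = −∇h = (+0.02465 east, +0.01355 north), which points northeast.

NE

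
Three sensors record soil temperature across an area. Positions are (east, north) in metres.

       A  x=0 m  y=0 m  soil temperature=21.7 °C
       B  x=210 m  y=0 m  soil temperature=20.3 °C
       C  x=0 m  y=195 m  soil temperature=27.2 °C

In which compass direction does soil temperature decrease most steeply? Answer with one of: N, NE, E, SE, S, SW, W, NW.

S

∂T/∂x = (20.3 − 21.7) / (210 − 0) = -0.006667
∂T/∂y = (27.2 − 21.7) / (195 − 0) = +0.02821
Steepest decrease is along −∇f = (+0.006667 E, -0.02821 N) → south.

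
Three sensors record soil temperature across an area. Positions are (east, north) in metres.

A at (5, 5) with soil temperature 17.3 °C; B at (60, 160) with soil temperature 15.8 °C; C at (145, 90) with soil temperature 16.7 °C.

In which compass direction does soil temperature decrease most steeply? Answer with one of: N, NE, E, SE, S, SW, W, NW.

Three-point gradient (reference A): Δ to B = (55, 155, -1.5), Δ to C = (140, 85, -0.6).
∂T/∂x = +0.002026, ∂T/∂y = -0.01040 (det = -17025).
Steepest decrease is along −∇f = (-0.002026 E, +0.01040 N) → north.

N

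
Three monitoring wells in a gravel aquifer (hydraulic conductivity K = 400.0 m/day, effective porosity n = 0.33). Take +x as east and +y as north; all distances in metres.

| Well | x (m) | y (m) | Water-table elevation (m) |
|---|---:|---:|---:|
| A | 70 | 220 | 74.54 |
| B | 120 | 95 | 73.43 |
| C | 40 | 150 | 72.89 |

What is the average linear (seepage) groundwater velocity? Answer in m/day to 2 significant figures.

Taking A as reference: B−A = (50, -125, -1.11); C−A = (-30, -70, -1.65).
Solve a·Δx + b·Δy = Δh: det = 50·(-70) − (-30)·(-125) = -7250.
∂h/∂x = [(-1.11)·(-70) − (-1.65)·(-125)] / -7250 = +0.01773
∂h/∂y = [50·(-1.65) − (-30)·(-1.11)] / -7250 = +0.01597
|∇h| = √(0.01773² + 0.01597²) = 0.02386
Seepage velocity v = K·i/n = 400.0 × 0.02386 / 0.33 = 28.92 m/day.

29 m/day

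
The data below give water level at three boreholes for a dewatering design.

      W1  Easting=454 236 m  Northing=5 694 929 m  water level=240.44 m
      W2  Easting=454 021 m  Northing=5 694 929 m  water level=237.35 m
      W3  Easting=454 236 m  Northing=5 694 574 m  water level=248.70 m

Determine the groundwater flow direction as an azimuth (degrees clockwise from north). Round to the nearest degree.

328°

∂h/∂x = (237.35 − 240.44) / (454021 − 454236) = +0.01437
∂h/∂y = (248.70 − 240.44) / (5694574 − 5694929) = -0.02327
Flow direction (−∇h) has components (-0.01437 E, +0.02327 N).
Azimuth = atan2(E, N) = atan2(-0.01437, +0.02327) = 328.3° ≈ 328°.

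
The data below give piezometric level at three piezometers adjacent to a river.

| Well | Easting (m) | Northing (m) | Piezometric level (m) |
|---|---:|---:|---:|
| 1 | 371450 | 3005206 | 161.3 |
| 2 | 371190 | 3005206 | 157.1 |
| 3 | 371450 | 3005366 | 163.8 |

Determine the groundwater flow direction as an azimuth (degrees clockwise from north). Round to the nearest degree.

∂h/∂x = (157.1 − 161.3) / (371190 − 371450) = +0.01615
∂h/∂y = (163.8 − 161.3) / (3005366 − 3005206) = +0.01562
Flow direction (−∇h) has components (-0.01615 E, -0.01562 N).
Azimuth = atan2(E, N) = atan2(-0.01615, -0.01562) = 226.0° ≈ 226°.

226°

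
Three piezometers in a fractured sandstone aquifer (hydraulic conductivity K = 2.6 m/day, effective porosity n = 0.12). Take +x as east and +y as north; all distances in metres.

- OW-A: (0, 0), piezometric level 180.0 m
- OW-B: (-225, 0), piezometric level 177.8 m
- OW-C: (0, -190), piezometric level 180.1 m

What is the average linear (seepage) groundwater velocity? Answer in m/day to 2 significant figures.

∂h/∂x = (177.8 − 180.0) / (-225 − 0) = +0.009778
∂h/∂y = (180.1 − 180.0) / (-190 − 0) = -0.0005263
|∇h| = √(0.009778² + -0.0005263²) = 0.009792
Seepage velocity v = K·i/n = 2.6 × 0.009792 / 0.12 = 0.2122 m/day.

0.21 m/day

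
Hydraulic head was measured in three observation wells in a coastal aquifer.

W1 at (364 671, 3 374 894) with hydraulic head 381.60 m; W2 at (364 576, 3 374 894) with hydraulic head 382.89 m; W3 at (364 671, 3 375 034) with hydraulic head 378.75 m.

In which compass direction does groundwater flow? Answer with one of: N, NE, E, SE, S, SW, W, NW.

NE

∂h/∂x = (382.89 − 381.60) / (364576 − 364671) = -0.01358
∂h/∂y = (378.75 − 381.60) / (3375034 − 3374894) = -0.02036
Flow = −∇h = (+0.01358 east, +0.02036 north), which points northeast.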